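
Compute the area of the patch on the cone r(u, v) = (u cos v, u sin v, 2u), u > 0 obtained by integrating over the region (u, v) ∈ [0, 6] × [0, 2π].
Area = 36*sqrt(5)*pi

Area = ∫∫ √(EG − F²) du dv with √(EG − F²) = sqrt(5)*Abs(u). Integrating over [0, 6] × [0, 2π] gives 36*sqrt(5)*pi.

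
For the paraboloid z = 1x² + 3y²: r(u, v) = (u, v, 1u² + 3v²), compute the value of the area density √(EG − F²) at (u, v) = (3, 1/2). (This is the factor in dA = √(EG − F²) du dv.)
√(EG − F²)|_{(3, 1/2)} = sqrt(46)

E = 4*u^2 + 1, F = 12*u*v, G = 36*v^2 + 1, so EG − F² = 4*u^2 + 36*v^2 + 1. Taking the positive square root: √(EG − F²) = sqrt(4*u^2 + 36*v^2 + 1). At (u, v) = (3, 1/2): sqrt(46).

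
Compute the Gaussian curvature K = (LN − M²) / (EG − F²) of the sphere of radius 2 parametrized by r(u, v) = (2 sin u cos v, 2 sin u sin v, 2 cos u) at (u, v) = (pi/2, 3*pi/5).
K = 1/4

Coefficients of the first fundamental form: E = 4, F = 0, G = 4*sin(u)^2.
Coefficients of the second fundamental form: L = -2*sin(u)/Abs(sin(u)), M = 0, N = -2*sin(u)^3/Abs(sin(u)).
Assemble K = (LN − M²)/(EG − F²) = 1/4. At (u, v) = (pi/2, 3*pi/5): K = 1/4.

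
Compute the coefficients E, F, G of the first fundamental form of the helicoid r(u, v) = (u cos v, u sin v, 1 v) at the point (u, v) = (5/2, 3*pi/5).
E = 1;  F = 0;  G = 29/4

Partials: r_u = (cos(v), sin(v), 0), r_v = (-u*sin(v), u*cos(v), 1). As functions of (u, v):
  E = r_u · r_u = 1,
  F = r_u · r_v = 0,
  G = r_v · r_v = u^2 + 1.
Evaluating at (u, v) = (5/2, 3*pi/5): E = 1, F = 0, G = 29/4.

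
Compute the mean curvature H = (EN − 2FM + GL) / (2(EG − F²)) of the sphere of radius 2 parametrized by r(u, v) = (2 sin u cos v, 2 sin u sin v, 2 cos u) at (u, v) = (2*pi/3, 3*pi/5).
H = -1/2

With E = 4, F = 0, G = 4*sin(u)^2, L = -2*sin(u)/Abs(sin(u)), M = 0, N = -2*sin(u)^3/Abs(sin(u)), assemble
  H = (EN − 2FM + GL) / (2(EG − F²)) = -sin(u)/(2*Abs(sin(u))).
At (u, v) = (2*pi/3, 3*pi/5): H = -1/2.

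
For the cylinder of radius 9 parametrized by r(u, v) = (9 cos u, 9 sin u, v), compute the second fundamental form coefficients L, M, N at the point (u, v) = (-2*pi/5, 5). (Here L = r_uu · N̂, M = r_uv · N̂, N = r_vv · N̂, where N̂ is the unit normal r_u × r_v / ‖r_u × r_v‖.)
L = -9;  M = 0;  N = 0

Compute the unit normal N̂(u, v) = (cos(u), sin(u), 0), and the second partials r_uu, r_uv, r_vv. Take dot products:
  L(u, v) = r_uu · N̂ = -9,
  M(u, v) = r_uv · N̂ = 0,
  N(u, v) = r_vv · N̂ = 0.
Evaluating at (u, v) = (-2*pi/5, 5):
  L = -9, M = 0, N = 0.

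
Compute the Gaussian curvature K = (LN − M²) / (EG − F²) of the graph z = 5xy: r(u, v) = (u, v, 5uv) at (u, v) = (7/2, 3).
K = -400/4532641

Coefficients of the first fundamental form: E = 25*v^2 + 1, F = 25*u*v, G = 25*u^2 + 1.
Coefficients of the second fundamental form: L = 0, M = 5/sqrt(25*u^2 + 25*v^2 + 1), N = 0.
Assemble K = (LN − M²)/(EG − F²) = -25/(625*u^4 + 1250*u^2*v^2 + 50*u^2 + 625*v^4 + 50*v^2 + 1). At (u, v) = (7/2, 3): K = -400/4532641.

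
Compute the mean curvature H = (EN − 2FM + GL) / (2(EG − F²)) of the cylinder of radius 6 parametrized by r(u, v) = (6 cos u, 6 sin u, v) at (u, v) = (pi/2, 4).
H = -1/12

With E = 36, F = 0, G = 1, L = -6, M = 0, N = 0, assemble
  H = (EN − 2FM + GL) / (2(EG − F²)) = -1/12.
At (u, v) = (pi/2, 4): H = -1/12.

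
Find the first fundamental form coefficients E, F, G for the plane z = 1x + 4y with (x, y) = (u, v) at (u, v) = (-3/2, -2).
E = 2;  F = 4;  G = 17

Partials: r_u = (1, 0, 1), r_v = (0, 1, 4). As functions of (u, v):
  E = r_u · r_u = 2,
  F = r_u · r_v = 4,
  G = r_v · r_v = 17.
Evaluating at (u, v) = (-3/2, -2): E = 2, F = 4, G = 17.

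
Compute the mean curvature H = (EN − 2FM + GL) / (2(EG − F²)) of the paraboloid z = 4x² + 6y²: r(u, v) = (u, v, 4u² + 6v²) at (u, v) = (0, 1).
H = 586*sqrt(145)/21025

With E = 64*u^2 + 1, F = 96*u*v, G = 144*v^2 + 1, L = 8/sqrt(64*u^2 + 144*v^2 + 1), M = 0, N = 12/sqrt(64*u^2 + 144*v^2 + 1), assemble
  H = (EN − 2FM + GL) / (2(EG − F²)) = 2*(192*u^2 + 288*v^2 + 5)/(64*u^2 + 144*v^2 + 1)^(3/2).
At (u, v) = (0, 1): H = 586*sqrt(145)/21025.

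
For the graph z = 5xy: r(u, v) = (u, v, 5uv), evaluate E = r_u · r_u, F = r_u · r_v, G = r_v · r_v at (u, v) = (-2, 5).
E = 626;  F = -250;  G = 101

Partials: r_u = (1, 0, 5*v), r_v = (0, 1, 5*u). As functions of (u, v):
  E = r_u · r_u = 25*v^2 + 1,
  F = r_u · r_v = 25*u*v,
  G = r_v · r_v = 25*u^2 + 1.
Evaluating at (u, v) = (-2, 5): E = 626, F = -250, G = 101.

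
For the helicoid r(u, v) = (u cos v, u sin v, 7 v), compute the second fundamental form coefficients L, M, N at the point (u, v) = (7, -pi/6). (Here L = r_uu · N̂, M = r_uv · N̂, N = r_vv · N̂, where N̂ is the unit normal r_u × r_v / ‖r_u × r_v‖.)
L = 0;  M = -sqrt(2)/2;  N = 0

Compute the unit normal N̂(u, v) = (7*sin(v)/sqrt(u^2 + 49), -7*cos(v)/sqrt(u^2 + 49), u/sqrt(u^2 + 49)), and the second partials r_uu, r_uv, r_vv. Take dot products:
  L(u, v) = r_uu · N̂ = 0,
  M(u, v) = r_uv · N̂ = -7/sqrt(u^2 + 49),
  N(u, v) = r_vv · N̂ = 0.
Evaluating at (u, v) = (7, -pi/6):
  L = 0, M = -sqrt(2)/2, N = 0.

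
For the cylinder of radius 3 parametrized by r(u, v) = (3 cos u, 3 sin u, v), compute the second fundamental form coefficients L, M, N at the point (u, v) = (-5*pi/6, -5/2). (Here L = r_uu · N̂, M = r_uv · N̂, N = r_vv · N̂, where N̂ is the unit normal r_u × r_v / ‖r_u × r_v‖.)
L = -3;  M = 0;  N = 0

Compute the unit normal N̂(u, v) = (cos(u), sin(u), 0), and the second partials r_uu, r_uv, r_vv. Take dot products:
  L(u, v) = r_uu · N̂ = -3,
  M(u, v) = r_uv · N̂ = 0,
  N(u, v) = r_vv · N̂ = 0.
Evaluating at (u, v) = (-5*pi/6, -5/2):
  L = -3, M = 0, N = 0.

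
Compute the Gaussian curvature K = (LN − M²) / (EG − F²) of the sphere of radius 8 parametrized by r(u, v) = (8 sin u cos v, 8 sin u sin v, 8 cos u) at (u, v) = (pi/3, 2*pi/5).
K = 1/64

Coefficients of the first fundamental form: E = 64, F = 0, G = 64*sin(u)^2.
Coefficients of the second fundamental form: L = -8*sin(u)/Abs(sin(u)), M = 0, N = -8*sin(u)^3/Abs(sin(u)).
Assemble K = (LN − M²)/(EG − F²) = 1/64. At (u, v) = (pi/3, 2*pi/5): K = 1/64.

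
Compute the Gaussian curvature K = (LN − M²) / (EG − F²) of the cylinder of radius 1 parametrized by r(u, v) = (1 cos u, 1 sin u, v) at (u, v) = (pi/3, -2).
K = 0

Coefficients of the first fundamental form: E = 1, F = 0, G = 1.
Coefficients of the second fundamental form: L = -1, M = 0, N = 0.
Assemble K = (LN − M²)/(EG − F²) = 0. At (u, v) = (pi/3, -2): K = 0.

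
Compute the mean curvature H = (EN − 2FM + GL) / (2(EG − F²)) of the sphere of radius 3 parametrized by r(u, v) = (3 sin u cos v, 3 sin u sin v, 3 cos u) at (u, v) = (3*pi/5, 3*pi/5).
H = -1/3

With E = 9, F = 0, G = 9*sin(u)^2, L = -3*sin(u)/Abs(sin(u)), M = 0, N = -3*sin(u)^3/Abs(sin(u)), assemble
  H = (EN − 2FM + GL) / (2(EG − F²)) = -sin(u)/(3*Abs(sin(u))).
At (u, v) = (3*pi/5, 3*pi/5): H = -1/3.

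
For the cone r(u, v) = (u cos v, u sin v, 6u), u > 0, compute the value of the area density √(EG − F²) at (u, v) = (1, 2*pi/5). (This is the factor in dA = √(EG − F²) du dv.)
√(EG − F²)|_{(1, 2*pi/5)} = sqrt(37)

E = 37, F = 0, G = u^2, so EG − F² = 37*u^2. Taking the positive square root: √(EG − F²) = sqrt(37)*Abs(u). At (u, v) = (1, 2*pi/5): sqrt(37).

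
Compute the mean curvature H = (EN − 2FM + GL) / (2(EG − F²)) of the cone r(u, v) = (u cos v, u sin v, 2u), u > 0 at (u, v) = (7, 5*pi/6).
H = sqrt(5)/35

With E = 5, F = 0, G = u^2, L = 0, M = 0, N = 2*sqrt(5)*u^2/(5*Abs(u)), assemble
  H = (EN − 2FM + GL) / (2(EG − F²)) = sqrt(5)/(5*Abs(u)).
At (u, v) = (7, 5*pi/6): H = sqrt(5)/35.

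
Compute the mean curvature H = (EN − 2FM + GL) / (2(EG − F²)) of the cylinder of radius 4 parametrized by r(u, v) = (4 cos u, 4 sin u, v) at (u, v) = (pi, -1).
H = -1/8

With E = 16, F = 0, G = 1, L = -4, M = 0, N = 0, assemble
  H = (EN − 2FM + GL) / (2(EG − F²)) = -1/8.
At (u, v) = (pi, -1): H = -1/8.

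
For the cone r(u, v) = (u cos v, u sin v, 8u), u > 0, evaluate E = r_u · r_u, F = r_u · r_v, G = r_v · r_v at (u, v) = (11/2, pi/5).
E = 65;  F = 0;  G = 121/4

Partials: r_u = (cos(v), sin(v), 8), r_v = (-u*sin(v), u*cos(v), 0). As functions of (u, v):
  E = r_u · r_u = 65,
  F = r_u · r_v = 0,
  G = r_v · r_v = u^2.
Evaluating at (u, v) = (11/2, pi/5): E = 65, F = 0, G = 121/4.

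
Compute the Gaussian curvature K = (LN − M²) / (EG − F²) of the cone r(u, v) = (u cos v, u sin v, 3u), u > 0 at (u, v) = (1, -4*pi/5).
K = 0

Coefficients of the first fundamental form: E = 10, F = 0, G = u^2.
Coefficients of the second fundamental form: L = 0, M = 0, N = 3*sqrt(10)*u^2/(10*Abs(u)).
Assemble K = (LN − M²)/(EG − F²) = 0. At (u, v) = (1, -4*pi/5): K = 0.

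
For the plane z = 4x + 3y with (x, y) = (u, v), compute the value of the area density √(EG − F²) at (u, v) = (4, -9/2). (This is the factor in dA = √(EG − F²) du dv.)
√(EG − F²)|_{(4, -9/2)} = sqrt(26)

E = 17, F = 12, G = 10, so EG − F² = 26. Taking the positive square root: √(EG − F²) = sqrt(26). At (u, v) = (4, -9/2): sqrt(26).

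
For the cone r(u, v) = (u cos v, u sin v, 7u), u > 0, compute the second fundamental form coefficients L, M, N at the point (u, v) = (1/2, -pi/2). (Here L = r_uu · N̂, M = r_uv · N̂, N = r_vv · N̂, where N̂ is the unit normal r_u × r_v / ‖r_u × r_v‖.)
L = 0;  M = 0;  N = 7*sqrt(2)/20

Compute the unit normal N̂(u, v) = (-7*sqrt(2)*u*cos(v)/(10*Abs(u)), -7*sqrt(2)*u*sin(v)/(10*Abs(u)), sqrt(2)*u/(10*Abs(u))), and the second partials r_uu, r_uv, r_vv. Take dot products:
  L(u, v) = r_uu · N̂ = 0,
  M(u, v) = r_uv · N̂ = 0,
  N(u, v) = r_vv · N̂ = 7*sqrt(2)*u^2/(10*Abs(u)).
Evaluating at (u, v) = (1/2, -pi/2):
  L = 0, M = 0, N = 7*sqrt(2)/20.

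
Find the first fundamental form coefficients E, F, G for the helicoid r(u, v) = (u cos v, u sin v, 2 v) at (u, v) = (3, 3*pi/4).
E = 1;  F = 0;  G = 13

Partials: r_u = (cos(v), sin(v), 0), r_v = (-u*sin(v), u*cos(v), 2). As functions of (u, v):
  E = r_u · r_u = 1,
  F = r_u · r_v = 0,
  G = r_v · r_v = u^2 + 4.
Evaluating at (u, v) = (3, 3*pi/4): E = 1, F = 0, G = 13.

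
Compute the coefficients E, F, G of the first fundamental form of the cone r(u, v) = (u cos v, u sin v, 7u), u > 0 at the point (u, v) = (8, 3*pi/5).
E = 50;  F = 0;  G = 64

Partials: r_u = (cos(v), sin(v), 7), r_v = (-u*sin(v), u*cos(v), 0). As functions of (u, v):
  E = r_u · r_u = 50,
  F = r_u · r_v = 0,
  G = r_v · r_v = u^2.
Evaluating at (u, v) = (8, 3*pi/5): E = 50, F = 0, G = 64.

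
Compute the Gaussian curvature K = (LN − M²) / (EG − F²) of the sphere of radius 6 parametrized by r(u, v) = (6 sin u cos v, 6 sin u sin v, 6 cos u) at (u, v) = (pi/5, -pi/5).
K = 1/36

Coefficients of the first fundamental form: E = 36, F = 0, G = 36*sin(u)^2.
Coefficients of the second fundamental form: L = -6*sin(u)/Abs(sin(u)), M = 0, N = -6*sin(u)^3/Abs(sin(u)).
Assemble K = (LN − M²)/(EG − F²) = 1/36. At (u, v) = (pi/5, -pi/5): K = 1/36.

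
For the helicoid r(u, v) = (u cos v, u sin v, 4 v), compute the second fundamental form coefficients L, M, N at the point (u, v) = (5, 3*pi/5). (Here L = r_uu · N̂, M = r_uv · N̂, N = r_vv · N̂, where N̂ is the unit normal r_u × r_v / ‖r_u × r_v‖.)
L = 0;  M = -4*sqrt(41)/41;  N = 0

Compute the unit normal N̂(u, v) = (4*sin(v)/sqrt(u^2 + 16), -4*cos(v)/sqrt(u^2 + 16), u/sqrt(u^2 + 16)), and the second partials r_uu, r_uv, r_vv. Take dot products:
  L(u, v) = r_uu · N̂ = 0,
  M(u, v) = r_uv · N̂ = -4/sqrt(u^2 + 16),
  N(u, v) = r_vv · N̂ = 0.
Evaluating at (u, v) = (5, 3*pi/5):
  L = 0, M = -4*sqrt(41)/41, N = 0.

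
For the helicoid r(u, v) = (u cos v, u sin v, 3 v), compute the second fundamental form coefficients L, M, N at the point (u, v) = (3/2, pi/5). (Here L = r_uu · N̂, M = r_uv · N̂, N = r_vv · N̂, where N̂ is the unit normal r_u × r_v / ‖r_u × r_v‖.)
L = 0;  M = -2*sqrt(5)/5;  N = 0

Compute the unit normal N̂(u, v) = (3*sin(v)/sqrt(u^2 + 9), -3*cos(v)/sqrt(u^2 + 9), u/sqrt(u^2 + 9)), and the second partials r_uu, r_uv, r_vv. Take dot products:
  L(u, v) = r_uu · N̂ = 0,
  M(u, v) = r_uv · N̂ = -3/sqrt(u^2 + 9),
  N(u, v) = r_vv · N̂ = 0.
Evaluating at (u, v) = (3/2, pi/5):
  L = 0, M = -2*sqrt(5)/5, N = 0.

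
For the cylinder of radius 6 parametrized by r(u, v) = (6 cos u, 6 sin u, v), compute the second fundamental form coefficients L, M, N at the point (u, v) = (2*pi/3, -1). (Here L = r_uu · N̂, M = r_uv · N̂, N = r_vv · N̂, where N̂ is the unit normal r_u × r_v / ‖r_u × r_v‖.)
L = -6;  M = 0;  N = 0

Compute the unit normal N̂(u, v) = (cos(u), sin(u), 0), and the second partials r_uu, r_uv, r_vv. Take dot products:
  L(u, v) = r_uu · N̂ = -6,
  M(u, v) = r_uv · N̂ = 0,
  N(u, v) = r_vv · N̂ = 0.
Evaluating at (u, v) = (2*pi/3, -1):
  L = -6, M = 0, N = 0.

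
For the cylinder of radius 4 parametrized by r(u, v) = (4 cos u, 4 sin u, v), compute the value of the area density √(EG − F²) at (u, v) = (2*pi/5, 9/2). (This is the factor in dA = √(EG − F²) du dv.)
√(EG − F²)|_{(2*pi/5, 9/2)} = 4

E = 16, F = 0, G = 1, so EG − F² = 16. Taking the positive square root: √(EG − F²) = 4. At (u, v) = (2*pi/5, 9/2): 4.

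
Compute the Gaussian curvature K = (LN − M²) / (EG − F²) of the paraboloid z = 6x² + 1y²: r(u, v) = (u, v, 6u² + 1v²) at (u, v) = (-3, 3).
K = 24/1776889

Coefficients of the first fundamental form: E = 144*u^2 + 1, F = 24*u*v, G = 4*v^2 + 1.
Coefficients of the second fundamental form: L = 12/sqrt(144*u^2 + 4*v^2 + 1), M = 0, N = 2/sqrt(144*u^2 + 4*v^2 + 1).
Assemble K = (LN − M²)/(EG − F²) = 24/(20736*u^4 + 1152*u^2*v^2 + 288*u^2 + 16*v^4 + 8*v^2 + 1). At (u, v) = (-3, 3): K = 24/1776889.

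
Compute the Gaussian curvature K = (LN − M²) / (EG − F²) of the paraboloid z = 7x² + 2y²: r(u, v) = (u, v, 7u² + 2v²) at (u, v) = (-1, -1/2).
K = 56/40401

Coefficients of the first fundamental form: E = 196*u^2 + 1, F = 56*u*v, G = 16*v^2 + 1.
Coefficients of the second fundamental form: L = 14/sqrt(196*u^2 + 16*v^2 + 1), M = 0, N = 4/sqrt(196*u^2 + 16*v^2 + 1).
Assemble K = (LN − M²)/(EG − F²) = 56/(38416*u^4 + 6272*u^2*v^2 + 392*u^2 + 256*v^4 + 32*v^2 + 1). At (u, v) = (-1, -1/2): K = 56/40401.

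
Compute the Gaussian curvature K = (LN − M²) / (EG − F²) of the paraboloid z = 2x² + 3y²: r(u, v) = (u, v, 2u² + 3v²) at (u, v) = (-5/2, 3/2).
K = 6/8281

Coefficients of the first fundamental form: E = 16*u^2 + 1, F = 24*u*v, G = 36*v^2 + 1.
Coefficients of the second fundamental form: L = 4/sqrt(16*u^2 + 36*v^2 + 1), M = 0, N = 6/sqrt(16*u^2 + 36*v^2 + 1).
Assemble K = (LN − M²)/(EG − F²) = 24/(256*u^4 + 1152*u^2*v^2 + 32*u^2 + 1296*v^4 + 72*v^2 + 1). At (u, v) = (-5/2, 3/2): K = 6/8281.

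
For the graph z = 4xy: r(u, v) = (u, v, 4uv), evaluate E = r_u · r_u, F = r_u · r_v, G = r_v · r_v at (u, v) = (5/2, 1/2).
E = 5;  F = 20;  G = 101

Partials: r_u = (1, 0, 4*v), r_v = (0, 1, 4*u). As functions of (u, v):
  E = r_u · r_u = 16*v^2 + 1,
  F = r_u · r_v = 16*u*v,
  G = r_v · r_v = 16*u^2 + 1.
Evaluating at (u, v) = (5/2, 1/2): E = 5, F = 20, G = 101.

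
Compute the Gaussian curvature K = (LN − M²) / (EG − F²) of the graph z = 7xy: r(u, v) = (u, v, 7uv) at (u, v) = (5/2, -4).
K = -784/19053225

Coefficients of the first fundamental form: E = 49*v^2 + 1, F = 49*u*v, G = 49*u^2 + 1.
Coefficients of the second fundamental form: L = 0, M = 7/sqrt(49*u^2 + 49*v^2 + 1), N = 0.
Assemble K = (LN − M²)/(EG − F²) = -49/(2401*u^4 + 4802*u^2*v^2 + 98*u^2 + 2401*v^4 + 98*v^2 + 1). At (u, v) = (5/2, -4): K = -784/19053225.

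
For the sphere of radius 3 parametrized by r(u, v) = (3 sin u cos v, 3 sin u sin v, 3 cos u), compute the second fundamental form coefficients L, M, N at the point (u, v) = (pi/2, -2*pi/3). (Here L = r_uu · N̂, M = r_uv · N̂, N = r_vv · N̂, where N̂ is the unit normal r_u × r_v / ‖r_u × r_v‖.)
L = -3;  M = 0;  N = -3

Compute the unit normal N̂(u, v) = (sin(u)^2*cos(v)/Abs(sin(u)), sin(u)^2*sin(v)/Abs(sin(u)), sin(2*u)/(2*Abs(sin(u)))), and the second partials r_uu, r_uv, r_vv. Take dot products:
  L(u, v) = r_uu · N̂ = -3*sin(u)/Abs(sin(u)),
  M(u, v) = r_uv · N̂ = 0,
  N(u, v) = r_vv · N̂ = -3*sin(u)^3/Abs(sin(u)).
Evaluating at (u, v) = (pi/2, -2*pi/3):
  L = -3, M = 0, N = -3.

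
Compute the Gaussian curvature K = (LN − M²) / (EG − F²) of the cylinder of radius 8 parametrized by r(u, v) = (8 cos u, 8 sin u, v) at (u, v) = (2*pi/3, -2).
K = 0

Coefficients of the first fundamental form: E = 64, F = 0, G = 1.
Coefficients of the second fundamental form: L = -8, M = 0, N = 0.
Assemble K = (LN − M²)/(EG − F²) = 0. At (u, v) = (2*pi/3, -2): K = 0.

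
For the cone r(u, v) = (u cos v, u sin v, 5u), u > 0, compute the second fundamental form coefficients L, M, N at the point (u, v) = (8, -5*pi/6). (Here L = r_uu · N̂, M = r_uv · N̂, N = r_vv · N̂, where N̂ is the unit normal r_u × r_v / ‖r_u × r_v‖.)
L = 0;  M = 0;  N = 20*sqrt(26)/13

Compute the unit normal N̂(u, v) = (-5*sqrt(26)*u*cos(v)/(26*Abs(u)), -5*sqrt(26)*u*sin(v)/(26*Abs(u)), sqrt(26)*u/(26*Abs(u))), and the second partials r_uu, r_uv, r_vv. Take dot products:
  L(u, v) = r_uu · N̂ = 0,
  M(u, v) = r_uv · N̂ = 0,
  N(u, v) = r_vv · N̂ = 5*sqrt(26)*u^2/(26*Abs(u)).
Evaluating at (u, v) = (8, -5*pi/6):
  L = 0, M = 0, N = 20*sqrt(26)/13.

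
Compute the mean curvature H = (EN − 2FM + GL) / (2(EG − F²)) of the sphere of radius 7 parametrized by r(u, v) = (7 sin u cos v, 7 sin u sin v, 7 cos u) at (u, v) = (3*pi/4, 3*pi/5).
H = -1/7

With E = 49, F = 0, G = 49*sin(u)^2, L = -7*sin(u)/Abs(sin(u)), M = 0, N = -7*sin(u)^3/Abs(sin(u)), assemble
  H = (EN − 2FM + GL) / (2(EG − F²)) = -sin(u)/(7*Abs(sin(u))).
At (u, v) = (3*pi/4, 3*pi/5): H = -1/7.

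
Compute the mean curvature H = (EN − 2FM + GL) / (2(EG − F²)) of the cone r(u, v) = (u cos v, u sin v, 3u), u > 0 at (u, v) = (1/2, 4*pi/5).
H = 3*sqrt(10)/10

With E = 10, F = 0, G = u^2, L = 0, M = 0, N = 3*sqrt(10)*u^2/(10*Abs(u)), assemble
  H = (EN − 2FM + GL) / (2(EG − F²)) = 3*sqrt(10)/(20*Abs(u)).
At (u, v) = (1/2, 4*pi/5): H = 3*sqrt(10)/10.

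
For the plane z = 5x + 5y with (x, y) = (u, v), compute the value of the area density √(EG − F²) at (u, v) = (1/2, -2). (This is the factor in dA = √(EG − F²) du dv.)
√(EG − F²)|_{(1/2, -2)} = sqrt(51)

E = 26, F = 25, G = 26, so EG − F² = 51. Taking the positive square root: √(EG − F²) = sqrt(51). At (u, v) = (1/2, -2): sqrt(51).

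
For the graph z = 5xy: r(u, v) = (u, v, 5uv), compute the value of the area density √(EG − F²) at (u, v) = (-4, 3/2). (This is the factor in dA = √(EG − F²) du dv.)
√(EG − F²)|_{(-4, 3/2)} = sqrt(1829)/2

E = 25*v^2 + 1, F = 25*u*v, G = 25*u^2 + 1, so EG − F² = 25*u^2 + 25*v^2 + 1. Taking the positive square root: √(EG − F²) = sqrt(25*u^2 + 25*v^2 + 1). At (u, v) = (-4, 3/2): sqrt(1829)/2.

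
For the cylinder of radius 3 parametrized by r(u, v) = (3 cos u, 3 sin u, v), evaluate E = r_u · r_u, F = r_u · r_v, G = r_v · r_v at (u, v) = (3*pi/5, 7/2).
E = 9;  F = 0;  G = 1

Partials: r_u = (-3*sin(u), 3*cos(u), 0), r_v = (0, 0, 1). As functions of (u, v):
  E = r_u · r_u = 9,
  F = r_u · r_v = 0,
  G = r_v · r_v = 1.
Evaluating at (u, v) = (3*pi/5, 7/2): E = 9, F = 0, G = 1.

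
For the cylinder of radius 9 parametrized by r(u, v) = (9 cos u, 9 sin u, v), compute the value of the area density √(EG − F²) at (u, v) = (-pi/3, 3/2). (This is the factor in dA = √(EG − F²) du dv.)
√(EG − F²)|_{(-pi/3, 3/2)} = 9

E = 81, F = 0, G = 1, so EG − F² = 81. Taking the positive square root: √(EG − F²) = 9. At (u, v) = (-pi/3, 3/2): 9.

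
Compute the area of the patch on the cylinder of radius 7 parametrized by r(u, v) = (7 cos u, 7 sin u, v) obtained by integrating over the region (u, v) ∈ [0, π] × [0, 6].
Area = 42*pi

Area = ∫∫ √(EG − F²) du dv with √(EG − F²) = 7. Integrating over [0, π] × [0, 6] gives 42*pi.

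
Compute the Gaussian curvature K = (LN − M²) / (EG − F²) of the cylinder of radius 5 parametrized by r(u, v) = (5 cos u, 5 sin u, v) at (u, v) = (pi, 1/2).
K = 0

Coefficients of the first fundamental form: E = 25, F = 0, G = 1.
Coefficients of the second fundamental form: L = -5, M = 0, N = 0.
Assemble K = (LN − M²)/(EG − F²) = 0. At (u, v) = (pi, 1/2): K = 0.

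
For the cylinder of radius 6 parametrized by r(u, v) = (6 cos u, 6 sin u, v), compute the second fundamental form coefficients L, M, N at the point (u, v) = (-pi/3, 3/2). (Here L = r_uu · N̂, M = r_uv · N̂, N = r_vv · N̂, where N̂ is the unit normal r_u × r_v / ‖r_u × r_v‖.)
L = -6;  M = 0;  N = 0

Compute the unit normal N̂(u, v) = (cos(u), sin(u), 0), and the second partials r_uu, r_uv, r_vv. Take dot products:
  L(u, v) = r_uu · N̂ = -6,
  M(u, v) = r_uv · N̂ = 0,
  N(u, v) = r_vv · N̂ = 0.
Evaluating at (u, v) = (-pi/3, 3/2):
  L = -6, M = 0, N = 0.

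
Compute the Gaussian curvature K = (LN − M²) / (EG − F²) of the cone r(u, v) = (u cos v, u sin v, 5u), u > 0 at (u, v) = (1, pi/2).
K = 0

Coefficients of the first fundamental form: E = 26, F = 0, G = u^2.
Coefficients of the second fundamental form: L = 0, M = 0, N = 5*sqrt(26)*u^2/(26*Abs(u)).
Assemble K = (LN − M²)/(EG − F²) = 0. At (u, v) = (1, pi/2): K = 0.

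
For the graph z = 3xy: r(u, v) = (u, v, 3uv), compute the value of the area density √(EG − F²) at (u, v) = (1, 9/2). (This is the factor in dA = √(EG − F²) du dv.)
√(EG − F²)|_{(1, 9/2)} = sqrt(769)/2

E = 9*v^2 + 1, F = 9*u*v, G = 9*u^2 + 1, so EG − F² = 9*u^2 + 9*v^2 + 1. Taking the positive square root: √(EG − F²) = sqrt(9*u^2 + 9*v^2 + 1). At (u, v) = (1, 9/2): sqrt(769)/2.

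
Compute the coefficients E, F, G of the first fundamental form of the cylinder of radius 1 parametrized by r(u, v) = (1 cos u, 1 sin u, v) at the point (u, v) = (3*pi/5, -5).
E = 1;  F = 0;  G = 1

Partials: r_u = (-sin(u), cos(u), 0), r_v = (0, 0, 1). As functions of (u, v):
  E = r_u · r_u = 1,
  F = r_u · r_v = 0,
  G = r_v · r_v = 1.
Evaluating at (u, v) = (3*pi/5, -5): E = 1, F = 0, G = 1.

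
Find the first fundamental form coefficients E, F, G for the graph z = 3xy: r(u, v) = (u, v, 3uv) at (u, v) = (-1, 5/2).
E = 229/4;  F = -45/2;  G = 10

Partials: r_u = (1, 0, 3*v), r_v = (0, 1, 3*u). As functions of (u, v):
  E = r_u · r_u = 9*v^2 + 1,
  F = r_u · r_v = 9*u*v,
  G = r_v · r_v = 9*u^2 + 1.
Evaluating at (u, v) = (-1, 5/2): E = 229/4, F = -45/2, G = 10.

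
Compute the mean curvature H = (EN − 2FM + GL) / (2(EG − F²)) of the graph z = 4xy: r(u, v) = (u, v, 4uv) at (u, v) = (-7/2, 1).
H = 224*sqrt(213)/45369

With E = 16*v^2 + 1, F = 16*u*v, G = 16*u^2 + 1, L = 0, M = 4/sqrt(16*u^2 + 16*v^2 + 1), N = 0, assemble
  H = (EN − 2FM + GL) / (2(EG − F²)) = -64*u*v/(16*u^2 + 16*v^2 + 1)^(3/2).
At (u, v) = (-7/2, 1): H = 224*sqrt(213)/45369.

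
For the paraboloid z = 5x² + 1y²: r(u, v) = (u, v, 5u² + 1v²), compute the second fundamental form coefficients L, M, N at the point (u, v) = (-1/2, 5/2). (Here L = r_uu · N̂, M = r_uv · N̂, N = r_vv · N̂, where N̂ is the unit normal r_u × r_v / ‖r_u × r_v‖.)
L = 10*sqrt(51)/51;  M = 0;  N = 2*sqrt(51)/51

Compute the unit normal N̂(u, v) = (-10*u/sqrt(100*u^2 + 4*v^2 + 1), -2*v/sqrt(100*u^2 + 4*v^2 + 1), 1/sqrt(100*u^2 + 4*v^2 + 1)), and the second partials r_uu, r_uv, r_vv. Take dot products:
  L(u, v) = r_uu · N̂ = 10/sqrt(100*u^2 + 4*v^2 + 1),
  M(u, v) = r_uv · N̂ = 0,
  N(u, v) = r_vv · N̂ = 2/sqrt(100*u^2 + 4*v^2 + 1).
Evaluating at (u, v) = (-1/2, 5/2):
  L = 10*sqrt(51)/51, M = 0, N = 2*sqrt(51)/51.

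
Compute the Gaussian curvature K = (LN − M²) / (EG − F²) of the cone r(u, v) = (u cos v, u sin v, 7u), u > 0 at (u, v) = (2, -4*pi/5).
K = 0

Coefficients of the first fundamental form: E = 50, F = 0, G = u^2.
Coefficients of the second fundamental form: L = 0, M = 0, N = 7*sqrt(2)*u^2/(10*Abs(u)).
Assemble K = (LN − M²)/(EG − F²) = 0. At (u, v) = (2, -4*pi/5): K = 0.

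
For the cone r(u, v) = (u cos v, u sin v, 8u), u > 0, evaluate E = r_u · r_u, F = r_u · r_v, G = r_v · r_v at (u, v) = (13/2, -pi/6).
E = 65;  F = 0;  G = 169/4

Partials: r_u = (cos(v), sin(v), 8), r_v = (-u*sin(v), u*cos(v), 0). As functions of (u, v):
  E = r_u · r_u = 65,
  F = r_u · r_v = 0,
  G = r_v · r_v = u^2.
Evaluating at (u, v) = (13/2, -pi/6): E = 65, F = 0, G = 169/4.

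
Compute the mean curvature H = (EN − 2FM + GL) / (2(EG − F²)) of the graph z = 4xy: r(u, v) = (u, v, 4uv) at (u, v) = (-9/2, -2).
H = -576*sqrt(389)/151321

With E = 16*v^2 + 1, F = 16*u*v, G = 16*u^2 + 1, L = 0, M = 4/sqrt(16*u^2 + 16*v^2 + 1), N = 0, assemble
  H = (EN − 2FM + GL) / (2(EG − F²)) = -64*u*v/(16*u^2 + 16*v^2 + 1)^(3/2).
At (u, v) = (-9/2, -2): H = -576*sqrt(389)/151321.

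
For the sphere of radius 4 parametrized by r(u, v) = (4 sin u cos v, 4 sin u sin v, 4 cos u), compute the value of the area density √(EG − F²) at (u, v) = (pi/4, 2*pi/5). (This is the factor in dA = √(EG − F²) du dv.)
√(EG − F²)|_{(pi/4, 2*pi/5)} = 8*sqrt(2)

E = 16, F = 0, G = 16*sin(u)^2, so EG − F² = 256*sin(u)^2. Taking the positive square root: √(EG − F²) = 16*Abs(sin(u)). At (u, v) = (pi/4, 2*pi/5): 8*sqrt(2).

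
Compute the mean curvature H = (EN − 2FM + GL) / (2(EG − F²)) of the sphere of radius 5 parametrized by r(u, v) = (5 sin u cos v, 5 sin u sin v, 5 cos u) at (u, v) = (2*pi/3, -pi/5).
H = -1/5

With E = 25, F = 0, G = 25*sin(u)^2, L = -5*sin(u)/Abs(sin(u)), M = 0, N = -5*sin(u)^3/Abs(sin(u)), assemble
  H = (EN − 2FM + GL) / (2(EG − F²)) = -sin(u)/(5*Abs(sin(u))).
At (u, v) = (2*pi/3, -pi/5): H = -1/5.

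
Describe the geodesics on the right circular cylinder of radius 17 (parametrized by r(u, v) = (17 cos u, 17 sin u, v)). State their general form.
The cylinder is flat (K = 0) and locally isometric to the plane via the development (u, v) ↦ (17 u, v). Geodesics are the pre-images of straight lines: circles (v constant), vertical lines (u constant), and helices (v = c · u + d) for constants c, d.

A right cylinder has E = 17², F = 0, G = 1, so EG − F² = 17², and L = −17, M = N = 0, giving K = (LN − M²)/(EG − F²) = 0 everywhere. A flat surface is locally isometric to the Euclidean plane via the map (u, v) ↦ (17 u, v). Straight lines in the (x̃, ỹ) plane pull back to: (a) horizontal circles (v = const), (b) vertical generators (u = const), and (c) helices (17 u tan θ = v, i.e. v = c · u + d).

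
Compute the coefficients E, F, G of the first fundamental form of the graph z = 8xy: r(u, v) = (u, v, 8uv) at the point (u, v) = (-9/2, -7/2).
E = 785;  F = 1008;  G = 1297

Partials: r_u = (1, 0, 8*v), r_v = (0, 1, 8*u). As functions of (u, v):
  E = r_u · r_u = 64*v^2 + 1,
  F = r_u · r_v = 64*u*v,
  G = r_v · r_v = 64*u^2 + 1.
Evaluating at (u, v) = (-9/2, -7/2): E = 785, F = 1008, G = 1297.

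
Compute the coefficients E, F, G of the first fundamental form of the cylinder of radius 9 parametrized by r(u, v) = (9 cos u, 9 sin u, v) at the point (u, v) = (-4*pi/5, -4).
E = 81;  F = 0;  G = 1

Partials: r_u = (-9*sin(u), 9*cos(u), 0), r_v = (0, 0, 1). As functions of (u, v):
  E = r_u · r_u = 81,
  F = r_u · r_v = 0,
  G = r_v · r_v = 1.
Evaluating at (u, v) = (-4*pi/5, -4): E = 81, F = 0, G = 1.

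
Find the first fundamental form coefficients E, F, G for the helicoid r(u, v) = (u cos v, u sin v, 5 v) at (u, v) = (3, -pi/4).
E = 1;  F = 0;  G = 34

Partials: r_u = (cos(v), sin(v), 0), r_v = (-u*sin(v), u*cos(v), 5). As functions of (u, v):
  E = r_u · r_u = 1,
  F = r_u · r_v = 0,
  G = r_v · r_v = u^2 + 25.
Evaluating at (u, v) = (3, -pi/4): E = 1, F = 0, G = 34.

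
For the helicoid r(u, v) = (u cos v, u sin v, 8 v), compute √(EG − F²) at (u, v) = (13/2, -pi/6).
√(EG − F²)|_{(13/2, -pi/6)} = 5*sqrt(17)/2

E = 1, F = 0, G = u^2 + 64; EG − F² = u^2 + 64; √(EG − F²) = sqrt(u^2 + 64). At the given point: 5*sqrt(17)/2.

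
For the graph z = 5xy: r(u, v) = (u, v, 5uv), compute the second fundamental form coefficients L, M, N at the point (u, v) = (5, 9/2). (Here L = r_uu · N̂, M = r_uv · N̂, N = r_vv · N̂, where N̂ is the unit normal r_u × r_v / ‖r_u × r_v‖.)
L = 0;  M = 10*sqrt(4529)/4529;  N = 0

Compute the unit normal N̂(u, v) = (-5*v/sqrt(25*u^2 + 25*v^2 + 1), -5*u/sqrt(25*u^2 + 25*v^2 + 1), 1/sqrt(25*u^2 + 25*v^2 + 1)), and the second partials r_uu, r_uv, r_vv. Take dot products:
  L(u, v) = r_uu · N̂ = 0,
  M(u, v) = r_uv · N̂ = 5/sqrt(25*u^2 + 25*v^2 + 1),
  N(u, v) = r_vv · N̂ = 0.
Evaluating at (u, v) = (5, 9/2):
  L = 0, M = 10*sqrt(4529)/4529, N = 0.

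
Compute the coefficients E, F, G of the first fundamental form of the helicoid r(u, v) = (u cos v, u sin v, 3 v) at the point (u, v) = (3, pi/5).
E = 1;  F = 0;  G = 18

Partials: r_u = (cos(v), sin(v), 0), r_v = (-u*sin(v), u*cos(v), 3). As functions of (u, v):
  E = r_u · r_u = 1,
  F = r_u · r_v = 0,
  G = r_v · r_v = u^2 + 9.
Evaluating at (u, v) = (3, pi/5): E = 1, F = 0, G = 18.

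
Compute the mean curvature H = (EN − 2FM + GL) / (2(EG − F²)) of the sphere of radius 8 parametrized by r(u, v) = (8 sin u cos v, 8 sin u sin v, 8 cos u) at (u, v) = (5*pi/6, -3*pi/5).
H = -1/8

With E = 64, F = 0, G = 64*sin(u)^2, L = -8*sin(u)/Abs(sin(u)), M = 0, N = -8*sin(u)^3/Abs(sin(u)), assemble
  H = (EN − 2FM + GL) / (2(EG − F²)) = -sin(u)/(8*Abs(sin(u))).
At (u, v) = (5*pi/6, -3*pi/5): H = -1/8.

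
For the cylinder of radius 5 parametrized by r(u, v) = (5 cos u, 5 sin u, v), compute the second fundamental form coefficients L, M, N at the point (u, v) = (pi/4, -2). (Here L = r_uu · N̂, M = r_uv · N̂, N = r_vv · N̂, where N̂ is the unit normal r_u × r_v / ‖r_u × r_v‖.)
L = -5;  M = 0;  N = 0

Compute the unit normal N̂(u, v) = (cos(u), sin(u), 0), and the second partials r_uu, r_uv, r_vv. Take dot products:
  L(u, v) = r_uu · N̂ = -5,
  M(u, v) = r_uv · N̂ = 0,
  N(u, v) = r_vv · N̂ = 0.
Evaluating at (u, v) = (pi/4, -2):
  L = -5, M = 0, N = 0.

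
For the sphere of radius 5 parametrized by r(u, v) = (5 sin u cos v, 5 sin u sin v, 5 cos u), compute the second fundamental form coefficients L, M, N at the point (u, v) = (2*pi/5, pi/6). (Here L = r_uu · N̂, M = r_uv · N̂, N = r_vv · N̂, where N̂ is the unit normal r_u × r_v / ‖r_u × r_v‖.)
L = -5;  M = 0;  N = -25/8 - 5*sqrt(5)/8

Compute the unit normal N̂(u, v) = (sin(u)^2*cos(v)/Abs(sin(u)), sin(u)^2*sin(v)/Abs(sin(u)), sin(2*u)/(2*Abs(sin(u)))), and the second partials r_uu, r_uv, r_vv. Take dot products:
  L(u, v) = r_uu · N̂ = -5*sin(u)/Abs(sin(u)),
  M(u, v) = r_uv · N̂ = 0,
  N(u, v) = r_vv · N̂ = -5*sin(u)^3/Abs(sin(u)).
Evaluating at (u, v) = (2*pi/5, pi/6):
  L = -5, M = 0, N = -25/8 - 5*sqrt(5)/8.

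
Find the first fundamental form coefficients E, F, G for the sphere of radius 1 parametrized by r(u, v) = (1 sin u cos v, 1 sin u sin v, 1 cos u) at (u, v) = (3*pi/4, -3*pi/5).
E = 1;  F = 0;  G = 1/2

Partials: r_u = (cos(u)*cos(v), sin(v)*cos(u), -sin(u)), r_v = (-sin(u)*sin(v), sin(u)*cos(v), 0). As functions of (u, v):
  E = r_u · r_u = 1,
  F = r_u · r_v = 0,
  G = r_v · r_v = sin(u)^2.
Evaluating at (u, v) = (3*pi/4, -3*pi/5): E = 1, F = 0, G = 1/2.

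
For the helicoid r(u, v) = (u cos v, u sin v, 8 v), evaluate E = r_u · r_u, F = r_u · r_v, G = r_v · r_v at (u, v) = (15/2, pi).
E = 1;  F = 0;  G = 481/4

Partials: r_u = (cos(v), sin(v), 0), r_v = (-u*sin(v), u*cos(v), 8). As functions of (u, v):
  E = r_u · r_u = 1,
  F = r_u · r_v = 0,
  G = r_v · r_v = u^2 + 64.
Evaluating at (u, v) = (15/2, pi): E = 1, F = 0, G = 481/4.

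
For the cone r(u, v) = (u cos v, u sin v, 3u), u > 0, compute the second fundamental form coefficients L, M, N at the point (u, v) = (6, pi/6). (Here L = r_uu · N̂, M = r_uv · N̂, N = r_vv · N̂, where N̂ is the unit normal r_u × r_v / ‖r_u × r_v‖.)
L = 0;  M = 0;  N = 9*sqrt(10)/5

Compute the unit normal N̂(u, v) = (-3*sqrt(10)*u*cos(v)/(10*Abs(u)), -3*sqrt(10)*u*sin(v)/(10*Abs(u)), sqrt(10)*u/(10*Abs(u))), and the second partials r_uu, r_uv, r_vv. Take dot products:
  L(u, v) = r_uu · N̂ = 0,
  M(u, v) = r_uv · N̂ = 0,
  N(u, v) = r_vv · N̂ = 3*sqrt(10)*u^2/(10*Abs(u)).
Evaluating at (u, v) = (6, pi/6):
  L = 0, M = 0, N = 9*sqrt(10)/5.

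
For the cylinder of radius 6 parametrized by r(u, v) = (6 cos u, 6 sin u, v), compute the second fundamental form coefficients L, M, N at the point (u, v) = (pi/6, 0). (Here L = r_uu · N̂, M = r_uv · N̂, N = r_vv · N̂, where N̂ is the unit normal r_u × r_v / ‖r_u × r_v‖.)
L = -6;  M = 0;  N = 0

Compute the unit normal N̂(u, v) = (cos(u), sin(u), 0), and the second partials r_uu, r_uv, r_vv. Take dot products:
  L(u, v) = r_uu · N̂ = -6,
  M(u, v) = r_uv · N̂ = 0,
  N(u, v) = r_vv · N̂ = 0.
Evaluating at (u, v) = (pi/6, 0):
  L = -6, M = 0, N = 0.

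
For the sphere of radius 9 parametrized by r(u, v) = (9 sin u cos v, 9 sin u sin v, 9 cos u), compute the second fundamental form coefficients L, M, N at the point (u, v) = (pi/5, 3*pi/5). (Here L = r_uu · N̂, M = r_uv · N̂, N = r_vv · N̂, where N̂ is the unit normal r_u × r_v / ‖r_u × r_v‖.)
L = -9;  M = 0;  N = -45/8 + 9*sqrt(5)/8

Compute the unit normal N̂(u, v) = (sin(u)^2*cos(v)/Abs(sin(u)), sin(u)^2*sin(v)/Abs(sin(u)), sin(2*u)/(2*Abs(sin(u)))), and the second partials r_uu, r_uv, r_vv. Take dot products:
  L(u, v) = r_uu · N̂ = -9*sin(u)/Abs(sin(u)),
  M(u, v) = r_uv · N̂ = 0,
  N(u, v) = r_vv · N̂ = -9*sin(u)^3/Abs(sin(u)).
Evaluating at (u, v) = (pi/5, 3*pi/5):
  L = -9, M = 0, N = -45/8 + 9*sqrt(5)/8.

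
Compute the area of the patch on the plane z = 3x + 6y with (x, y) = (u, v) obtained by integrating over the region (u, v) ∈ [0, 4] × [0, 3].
Area = 12*sqrt(46)

Area = ∫∫ √(EG − F²) du dv with √(EG − F²) = sqrt(46). Integrating over [0, 4] × [0, 3] gives 12*sqrt(46).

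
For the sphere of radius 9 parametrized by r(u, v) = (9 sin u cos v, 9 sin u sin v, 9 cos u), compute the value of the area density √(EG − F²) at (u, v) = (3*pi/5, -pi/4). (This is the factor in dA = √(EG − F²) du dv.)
√(EG − F²)|_{(3*pi/5, -pi/4)} = 81*sqrt(2*sqrt(5) + 10)/4

E = 81, F = 0, G = 81*sin(u)^2, so EG − F² = 6561*sin(u)^2. Taking the positive square root: √(EG − F²) = 81*Abs(sin(u)). At (u, v) = (3*pi/5, -pi/4): 81*sqrt(2*sqrt(5) + 10)/4.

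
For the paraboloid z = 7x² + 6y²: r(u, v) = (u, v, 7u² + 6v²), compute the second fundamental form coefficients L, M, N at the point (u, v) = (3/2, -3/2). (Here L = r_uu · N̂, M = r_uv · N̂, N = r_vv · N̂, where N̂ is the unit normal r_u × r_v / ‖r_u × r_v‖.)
L = 7*sqrt(766)/383;  M = 0;  N = 6*sqrt(766)/383

Compute the unit normal N̂(u, v) = (-14*u/sqrt(196*u^2 + 144*v^2 + 1), -12*v/sqrt(196*u^2 + 144*v^2 + 1), 1/sqrt(196*u^2 + 144*v^2 + 1)), and the second partials r_uu, r_uv, r_vv. Take dot products:
  L(u, v) = r_uu · N̂ = 14/sqrt(196*u^2 + 144*v^2 + 1),
  M(u, v) = r_uv · N̂ = 0,
  N(u, v) = r_vv · N̂ = 12/sqrt(196*u^2 + 144*v^2 + 1).
Evaluating at (u, v) = (3/2, -3/2):
  L = 7*sqrt(766)/383, M = 0, N = 6*sqrt(766)/383.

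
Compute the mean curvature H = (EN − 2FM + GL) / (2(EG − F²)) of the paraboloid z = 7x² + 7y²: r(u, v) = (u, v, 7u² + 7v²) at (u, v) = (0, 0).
H = 14

With E = 196*u^2 + 1, F = 196*u*v, G = 196*v^2 + 1, L = 14/sqrt(196*u^2 + 196*v^2 + 1), M = 0, N = 14/sqrt(196*u^2 + 196*v^2 + 1), assemble
  H = (EN − 2FM + GL) / (2(EG − F²)) = 14*(98*u^2 + 98*v^2 + 1)/(196*u^2 + 196*v^2 + 1)^(3/2).
At (u, v) = (0, 0): H = 14.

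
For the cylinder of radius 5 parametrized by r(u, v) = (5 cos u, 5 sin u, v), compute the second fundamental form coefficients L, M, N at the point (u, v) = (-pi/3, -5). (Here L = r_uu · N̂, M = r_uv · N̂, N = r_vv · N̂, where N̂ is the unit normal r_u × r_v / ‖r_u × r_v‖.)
L = -5;  M = 0;  N = 0

Compute the unit normal N̂(u, v) = (cos(u), sin(u), 0), and the second partials r_uu, r_uv, r_vv. Take dot products:
  L(u, v) = r_uu · N̂ = -5,
  M(u, v) = r_uv · N̂ = 0,
  N(u, v) = r_vv · N̂ = 0.
Evaluating at (u, v) = (-pi/3, -5):
  L = -5, M = 0, N = 0.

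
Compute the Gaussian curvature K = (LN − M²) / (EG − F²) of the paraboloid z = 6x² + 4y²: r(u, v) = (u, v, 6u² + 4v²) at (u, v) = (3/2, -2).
K = 96/337561

Coefficients of the first fundamental form: E = 144*u^2 + 1, F = 96*u*v, G = 64*v^2 + 1.
Coefficients of the second fundamental form: L = 12/sqrt(144*u^2 + 64*v^2 + 1), M = 0, N = 8/sqrt(144*u^2 + 64*v^2 + 1).
Assemble K = (LN − M²)/(EG − F²) = 96/(20736*u^4 + 18432*u^2*v^2 + 288*u^2 + 4096*v^4 + 128*v^2 + 1). At (u, v) = (3/2, -2): K = 96/337561.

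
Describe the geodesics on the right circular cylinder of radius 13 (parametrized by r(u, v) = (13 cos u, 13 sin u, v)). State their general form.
The cylinder is flat (K = 0) and locally isometric to the plane via the development (u, v) ↦ (13 u, v). Geodesics are the pre-images of straight lines: circles (v constant), vertical lines (u constant), and helices (v = c · u + d) for constants c, d.

A right cylinder has E = 13², F = 0, G = 1, so EG − F² = 13², and L = −13, M = N = 0, giving K = (LN − M²)/(EG − F²) = 0 everywhere. A flat surface is locally isometric to the Euclidean plane via the map (u, v) ↦ (13 u, v). Straight lines in the (x̃, ỹ) plane pull back to: (a) horizontal circles (v = const), (b) vertical generators (u = const), and (c) helices (13 u tan θ = v, i.e. v = c · u + d).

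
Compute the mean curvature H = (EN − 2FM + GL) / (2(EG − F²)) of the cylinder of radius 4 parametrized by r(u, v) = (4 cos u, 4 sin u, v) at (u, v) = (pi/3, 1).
H = -1/8

With E = 16, F = 0, G = 1, L = -4, M = 0, N = 0, assemble
  H = (EN − 2FM + GL) / (2(EG − F²)) = -1/8.
At (u, v) = (pi/3, 1): H = -1/8.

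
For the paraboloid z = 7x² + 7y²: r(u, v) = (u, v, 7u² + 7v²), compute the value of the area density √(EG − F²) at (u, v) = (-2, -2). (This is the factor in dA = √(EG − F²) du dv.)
√(EG − F²)|_{(-2, -2)} = sqrt(1569)

E = 196*u^2 + 1, F = 196*u*v, G = 196*v^2 + 1, so EG − F² = 196*u^2 + 196*v^2 + 1. Taking the positive square root: √(EG − F²) = sqrt(196*u^2 + 196*v^2 + 1). At (u, v) = (-2, -2): sqrt(1569).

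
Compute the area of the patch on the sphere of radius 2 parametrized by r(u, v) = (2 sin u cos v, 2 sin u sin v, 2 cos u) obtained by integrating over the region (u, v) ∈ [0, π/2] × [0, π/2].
Area = 2*pi

Area = ∫∫ √(EG − F²) du dv with √(EG − F²) = 4*Abs(sin(u)). Integrating over [0, π/2] × [0, π/2] gives 2*pi.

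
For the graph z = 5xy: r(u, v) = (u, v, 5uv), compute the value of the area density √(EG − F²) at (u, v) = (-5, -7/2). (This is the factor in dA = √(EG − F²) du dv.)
√(EG − F²)|_{(-5, -7/2)} = sqrt(3729)/2

E = 25*v^2 + 1, F = 25*u*v, G = 25*u^2 + 1, so EG − F² = 25*u^2 + 25*v^2 + 1. Taking the positive square root: √(EG − F²) = sqrt(25*u^2 + 25*v^2 + 1). At (u, v) = (-5, -7/2): sqrt(3729)/2.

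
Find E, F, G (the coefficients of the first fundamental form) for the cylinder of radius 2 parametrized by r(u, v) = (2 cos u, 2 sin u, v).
E = 4;  F = 0;  G = 1

Compute partials: r_u = (-2*sin(u), 2*cos(u), 0), r_v = (0, 0, 1). Then
  E = r_u · r_u = 4,
  F = r_u · r_v = 0,
  G = r_v · r_v = 1.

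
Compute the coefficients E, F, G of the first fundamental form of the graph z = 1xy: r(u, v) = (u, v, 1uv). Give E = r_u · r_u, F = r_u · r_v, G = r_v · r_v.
E = v^2 + 1;  F = u*v;  G = u^2 + 1

Compute partials: r_u = (1, 0, v), r_v = (0, 1, u). Then
  E = r_u · r_u = v^2 + 1,
  F = r_u · r_v = u*v,
  G = r_v · r_v = u^2 + 1.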